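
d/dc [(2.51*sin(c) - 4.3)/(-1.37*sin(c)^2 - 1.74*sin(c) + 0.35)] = (3.4387*sin(c)^2 - 11.782*sin(c) - 6.6035)*cos(c)/(1.8769*sin(c)^4 + 4.7676*sin(c)^3 + 2.0686*sin(c)^2 - 1.218*sin(c) + 0.1225)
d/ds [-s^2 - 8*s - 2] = -2*s - 8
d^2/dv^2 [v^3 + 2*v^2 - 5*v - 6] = 6*v + 4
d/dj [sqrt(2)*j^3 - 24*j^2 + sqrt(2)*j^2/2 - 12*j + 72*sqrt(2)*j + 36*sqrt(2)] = 3*sqrt(2)*j^2 - 48*j + sqrt(2)*j - 12 + 72*sqrt(2)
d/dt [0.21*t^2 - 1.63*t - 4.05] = 0.42*t - 1.63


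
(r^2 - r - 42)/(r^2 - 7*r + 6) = (r^2 - r - 42)/(r^2 - 7*r + 6)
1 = 1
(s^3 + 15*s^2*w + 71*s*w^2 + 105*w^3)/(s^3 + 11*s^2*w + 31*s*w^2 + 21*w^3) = (s + 5*w)/(s + w)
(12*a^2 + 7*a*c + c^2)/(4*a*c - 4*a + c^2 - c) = (3*a + c)/(c - 1)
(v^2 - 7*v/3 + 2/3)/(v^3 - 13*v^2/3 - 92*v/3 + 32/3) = (v - 2)/(v^2 - 4*v - 32)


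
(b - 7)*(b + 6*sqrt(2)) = b^2 - 7*b + 6*sqrt(2)*b - 42*sqrt(2)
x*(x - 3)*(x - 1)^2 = x^4 - 5*x^3 + 7*x^2 - 3*x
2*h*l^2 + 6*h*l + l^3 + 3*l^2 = l*(2*h + l)*(l + 3)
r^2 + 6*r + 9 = (r + 3)^2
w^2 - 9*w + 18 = (w - 6)*(w - 3)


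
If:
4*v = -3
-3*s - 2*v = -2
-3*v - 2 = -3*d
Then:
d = -1/12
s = 7/6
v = -3/4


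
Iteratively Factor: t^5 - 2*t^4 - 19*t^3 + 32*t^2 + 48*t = (t + 4)*(t^4 - 6*t^3 + 5*t^2 + 12*t) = (t - 3)*(t + 4)*(t^3 - 3*t^2 - 4*t) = (t - 3)*(t + 1)*(t + 4)*(t^2 - 4*t) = (t - 4)*(t - 3)*(t + 1)*(t + 4)*(t)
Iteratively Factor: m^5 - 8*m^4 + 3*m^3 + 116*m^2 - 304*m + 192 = (m - 3)*(m^4 - 5*m^3 - 12*m^2 + 80*m - 64) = (m - 4)*(m - 3)*(m^3 - m^2 - 16*m + 16) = (m - 4)^2*(m - 3)*(m^2 + 3*m - 4) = (m - 4)^2*(m - 3)*(m - 1)*(m + 4)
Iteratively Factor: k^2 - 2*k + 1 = (k - 1)*(k - 1)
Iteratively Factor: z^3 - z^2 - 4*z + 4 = (z - 2)*(z^2 + z - 2) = (z - 2)*(z - 1)*(z + 2)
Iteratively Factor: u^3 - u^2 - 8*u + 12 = (u + 3)*(u^2 - 4*u + 4) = (u - 2)*(u + 3)*(u - 2)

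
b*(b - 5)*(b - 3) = b^3 - 8*b^2 + 15*b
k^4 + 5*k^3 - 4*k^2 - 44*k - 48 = (k - 3)*(k + 2)^2*(k + 4)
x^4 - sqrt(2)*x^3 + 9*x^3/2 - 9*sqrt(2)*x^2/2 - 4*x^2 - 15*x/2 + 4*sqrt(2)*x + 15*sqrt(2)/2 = (x - 3/2)*(x + 1)*(x + 5)*(x - sqrt(2))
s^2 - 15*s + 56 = (s - 8)*(s - 7)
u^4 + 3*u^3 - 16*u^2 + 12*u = u*(u - 2)*(u - 1)*(u + 6)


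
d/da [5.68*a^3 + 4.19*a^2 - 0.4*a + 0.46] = 17.04*a^2 + 8.38*a - 0.4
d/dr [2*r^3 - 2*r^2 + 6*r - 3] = 6*r^2 - 4*r + 6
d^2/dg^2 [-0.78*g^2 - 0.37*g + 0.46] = -1.56000000000000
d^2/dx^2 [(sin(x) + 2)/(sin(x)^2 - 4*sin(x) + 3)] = (-9*(1 - cos(2*x))^2/4 + 53*sin(x)/4 + 13*sin(3*x)/4 - 39*cos(2*x)/2 + cos(4*x) - 115/2)/((sin(x) - 3)^3*(sin(x) - 1)^2)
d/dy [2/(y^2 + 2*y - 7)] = 4*(-y - 1)/(y^2 + 2*y - 7)^2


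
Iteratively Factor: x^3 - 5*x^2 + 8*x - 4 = (x - 2)*(x^2 - 3*x + 2) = (x - 2)^2*(x - 1)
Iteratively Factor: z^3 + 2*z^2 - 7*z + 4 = (z + 4)*(z^2 - 2*z + 1) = (z - 1)*(z + 4)*(z - 1)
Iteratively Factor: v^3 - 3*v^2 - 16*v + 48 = (v - 4)*(v^2 + v - 12) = (v - 4)*(v - 3)*(v + 4)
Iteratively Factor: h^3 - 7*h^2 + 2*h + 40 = (h - 5)*(h^2 - 2*h - 8) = (h - 5)*(h + 2)*(h - 4)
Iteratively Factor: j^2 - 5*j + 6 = (j - 2)*(j - 3)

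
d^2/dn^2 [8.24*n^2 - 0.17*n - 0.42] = 16.4800000000000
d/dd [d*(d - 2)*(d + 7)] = 3*d^2 + 10*d - 14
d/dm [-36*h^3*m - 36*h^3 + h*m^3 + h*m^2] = h*(-36*h^2 + 3*m^2 + 2*m)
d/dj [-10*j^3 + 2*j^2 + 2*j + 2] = -30*j^2 + 4*j + 2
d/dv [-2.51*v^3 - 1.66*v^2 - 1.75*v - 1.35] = -7.53*v^2 - 3.32*v - 1.75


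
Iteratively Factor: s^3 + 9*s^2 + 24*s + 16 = (s + 4)*(s^2 + 5*s + 4) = (s + 1)*(s + 4)*(s + 4)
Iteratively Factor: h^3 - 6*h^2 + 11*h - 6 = (h - 2)*(h^2 - 4*h + 3) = (h - 2)*(h - 1)*(h - 3)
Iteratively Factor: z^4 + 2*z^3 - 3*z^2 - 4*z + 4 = (z + 2)*(z^3 - 3*z + 2) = (z - 1)*(z + 2)*(z^2 + z - 2) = (z - 1)^2*(z + 2)*(z + 2)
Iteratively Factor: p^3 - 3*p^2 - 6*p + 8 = (p - 1)*(p^2 - 2*p - 8) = (p - 1)*(p + 2)*(p - 4)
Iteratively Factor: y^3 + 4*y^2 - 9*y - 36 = (y - 3)*(y^2 + 7*y + 12) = (y - 3)*(y + 4)*(y + 3)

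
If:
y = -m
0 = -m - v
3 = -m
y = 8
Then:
No Solution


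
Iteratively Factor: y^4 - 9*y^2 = (y)*(y^3 - 9*y) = y*(y - 3)*(y^2 + 3*y) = y^2*(y - 3)*(y + 3)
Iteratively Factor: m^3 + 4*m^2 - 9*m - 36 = (m - 3)*(m^2 + 7*m + 12) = (m - 3)*(m + 3)*(m + 4)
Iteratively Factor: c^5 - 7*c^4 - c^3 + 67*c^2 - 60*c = (c - 4)*(c^4 - 3*c^3 - 13*c^2 + 15*c) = (c - 4)*(c + 3)*(c^3 - 6*c^2 + 5*c) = (c - 5)*(c - 4)*(c + 3)*(c^2 - c) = (c - 5)*(c - 4)*(c - 1)*(c + 3)*(c)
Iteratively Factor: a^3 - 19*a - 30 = (a - 5)*(a^2 + 5*a + 6) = (a - 5)*(a + 2)*(a + 3)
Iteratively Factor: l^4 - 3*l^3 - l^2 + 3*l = (l - 1)*(l^3 - 2*l^2 - 3*l) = (l - 3)*(l - 1)*(l^2 + l) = (l - 3)*(l - 1)*(l + 1)*(l)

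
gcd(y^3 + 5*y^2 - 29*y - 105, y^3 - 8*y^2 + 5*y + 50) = y - 5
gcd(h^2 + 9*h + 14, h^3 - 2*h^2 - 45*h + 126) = h + 7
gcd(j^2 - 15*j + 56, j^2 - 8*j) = j - 8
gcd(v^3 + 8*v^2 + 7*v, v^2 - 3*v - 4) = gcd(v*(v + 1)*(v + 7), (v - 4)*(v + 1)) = v + 1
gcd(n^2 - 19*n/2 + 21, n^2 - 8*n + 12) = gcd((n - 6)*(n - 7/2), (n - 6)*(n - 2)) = n - 6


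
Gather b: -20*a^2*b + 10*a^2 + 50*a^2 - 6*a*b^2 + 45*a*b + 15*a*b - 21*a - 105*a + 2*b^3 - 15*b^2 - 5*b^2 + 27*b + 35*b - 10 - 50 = 60*a^2 - 126*a + 2*b^3 + b^2*(-6*a - 20) + b*(-20*a^2 + 60*a + 62) - 60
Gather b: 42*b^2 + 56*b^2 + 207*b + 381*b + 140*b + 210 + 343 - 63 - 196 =98*b^2 + 728*b + 294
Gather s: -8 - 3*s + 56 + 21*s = 18*s + 48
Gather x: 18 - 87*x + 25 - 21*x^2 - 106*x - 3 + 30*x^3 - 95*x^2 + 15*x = 30*x^3 - 116*x^2 - 178*x + 40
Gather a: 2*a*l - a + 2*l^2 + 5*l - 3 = a*(2*l - 1) + 2*l^2 + 5*l - 3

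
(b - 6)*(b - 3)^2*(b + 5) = b^4 - 7*b^3 - 15*b^2 + 171*b - 270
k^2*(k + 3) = k^3 + 3*k^2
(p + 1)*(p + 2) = p^2 + 3*p + 2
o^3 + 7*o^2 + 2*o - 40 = (o - 2)*(o + 4)*(o + 5)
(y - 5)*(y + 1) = y^2 - 4*y - 5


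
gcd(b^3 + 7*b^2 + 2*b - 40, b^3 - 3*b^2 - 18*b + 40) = b^2 + 2*b - 8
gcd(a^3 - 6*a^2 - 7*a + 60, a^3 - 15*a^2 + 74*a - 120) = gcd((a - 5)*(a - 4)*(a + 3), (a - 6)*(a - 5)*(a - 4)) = a^2 - 9*a + 20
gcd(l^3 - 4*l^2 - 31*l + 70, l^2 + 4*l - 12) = l - 2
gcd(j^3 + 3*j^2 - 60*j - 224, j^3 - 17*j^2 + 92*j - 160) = j - 8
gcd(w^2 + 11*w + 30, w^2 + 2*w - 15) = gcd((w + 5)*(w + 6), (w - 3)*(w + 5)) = w + 5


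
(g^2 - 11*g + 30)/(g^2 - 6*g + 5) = (g - 6)/(g - 1)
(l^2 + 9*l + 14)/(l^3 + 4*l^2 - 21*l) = (l + 2)/(l*(l - 3))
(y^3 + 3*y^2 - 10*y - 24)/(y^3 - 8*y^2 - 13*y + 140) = (y^2 - y - 6)/(y^2 - 12*y + 35)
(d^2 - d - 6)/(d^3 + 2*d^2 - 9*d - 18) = 1/(d + 3)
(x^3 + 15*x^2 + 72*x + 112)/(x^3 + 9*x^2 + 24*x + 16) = (x + 7)/(x + 1)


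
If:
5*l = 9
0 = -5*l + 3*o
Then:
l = 9/5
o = 3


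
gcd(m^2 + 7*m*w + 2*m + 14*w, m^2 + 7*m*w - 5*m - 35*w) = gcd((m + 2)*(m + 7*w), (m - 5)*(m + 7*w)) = m + 7*w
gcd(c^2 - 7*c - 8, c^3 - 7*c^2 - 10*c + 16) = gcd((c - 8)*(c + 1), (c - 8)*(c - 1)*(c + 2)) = c - 8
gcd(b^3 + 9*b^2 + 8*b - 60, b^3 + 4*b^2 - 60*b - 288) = b + 6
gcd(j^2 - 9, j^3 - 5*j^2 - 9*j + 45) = j^2 - 9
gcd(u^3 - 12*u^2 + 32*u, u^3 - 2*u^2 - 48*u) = u^2 - 8*u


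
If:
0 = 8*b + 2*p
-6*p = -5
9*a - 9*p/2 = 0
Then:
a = 5/12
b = -5/24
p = 5/6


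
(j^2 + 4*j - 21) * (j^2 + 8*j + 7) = j^4 + 12*j^3 + 18*j^2 - 140*j - 147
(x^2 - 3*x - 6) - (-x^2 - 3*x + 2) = 2*x^2 - 8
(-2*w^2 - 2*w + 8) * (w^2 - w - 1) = -2*w^4 + 12*w^2 - 6*w - 8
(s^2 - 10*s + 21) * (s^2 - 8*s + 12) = s^4 - 18*s^3 + 113*s^2 - 288*s + 252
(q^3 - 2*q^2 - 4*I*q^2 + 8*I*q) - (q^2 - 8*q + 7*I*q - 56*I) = q^3 - 3*q^2 - 4*I*q^2 + 8*q + I*q + 56*I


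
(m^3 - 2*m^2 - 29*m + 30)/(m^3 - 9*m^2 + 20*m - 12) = (m + 5)/(m - 2)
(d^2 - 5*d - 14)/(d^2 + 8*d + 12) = (d - 7)/(d + 6)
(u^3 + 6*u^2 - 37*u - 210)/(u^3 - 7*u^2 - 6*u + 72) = (u^2 + 12*u + 35)/(u^2 - u - 12)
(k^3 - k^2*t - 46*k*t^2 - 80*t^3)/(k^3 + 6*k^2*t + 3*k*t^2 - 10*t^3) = (-k + 8*t)/(-k + t)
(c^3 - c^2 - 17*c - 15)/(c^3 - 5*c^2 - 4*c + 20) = (c^2 + 4*c + 3)/(c^2 - 4)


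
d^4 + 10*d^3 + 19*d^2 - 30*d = d*(d - 1)*(d + 5)*(d + 6)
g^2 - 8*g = g*(g - 8)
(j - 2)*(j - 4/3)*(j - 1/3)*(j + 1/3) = j^4 - 10*j^3/3 + 23*j^2/9 + 10*j/27 - 8/27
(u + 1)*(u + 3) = u^2 + 4*u + 3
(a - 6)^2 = a^2 - 12*a + 36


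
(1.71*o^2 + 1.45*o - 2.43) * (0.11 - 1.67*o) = -2.8557*o^3 - 2.2334*o^2 + 4.2176*o - 0.2673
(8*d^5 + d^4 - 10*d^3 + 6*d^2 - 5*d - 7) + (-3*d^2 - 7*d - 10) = 8*d^5 + d^4 - 10*d^3 + 3*d^2 - 12*d - 17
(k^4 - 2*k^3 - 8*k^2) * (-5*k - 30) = -5*k^5 - 20*k^4 + 100*k^3 + 240*k^2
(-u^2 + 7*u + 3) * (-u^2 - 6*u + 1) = u^4 - u^3 - 46*u^2 - 11*u + 3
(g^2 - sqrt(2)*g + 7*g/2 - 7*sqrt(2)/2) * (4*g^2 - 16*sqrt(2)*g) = 4*g^4 - 20*sqrt(2)*g^3 + 14*g^3 - 70*sqrt(2)*g^2 + 32*g^2 + 112*g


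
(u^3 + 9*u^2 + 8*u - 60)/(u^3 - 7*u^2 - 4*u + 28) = (u^2 + 11*u + 30)/(u^2 - 5*u - 14)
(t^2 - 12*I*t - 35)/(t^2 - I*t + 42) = (t - 5*I)/(t + 6*I)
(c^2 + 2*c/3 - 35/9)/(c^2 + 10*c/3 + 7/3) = (c - 5/3)/(c + 1)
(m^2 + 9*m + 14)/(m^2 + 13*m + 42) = (m + 2)/(m + 6)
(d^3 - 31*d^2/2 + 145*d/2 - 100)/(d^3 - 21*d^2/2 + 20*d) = (d - 5)/d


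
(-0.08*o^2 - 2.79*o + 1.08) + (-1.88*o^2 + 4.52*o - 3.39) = -1.96*o^2 + 1.73*o - 2.31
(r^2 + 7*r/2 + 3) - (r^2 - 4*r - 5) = 15*r/2 + 8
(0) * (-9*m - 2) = 0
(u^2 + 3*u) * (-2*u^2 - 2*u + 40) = -2*u^4 - 8*u^3 + 34*u^2 + 120*u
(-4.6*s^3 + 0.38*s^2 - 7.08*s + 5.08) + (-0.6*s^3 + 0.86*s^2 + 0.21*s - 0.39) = -5.2*s^3 + 1.24*s^2 - 6.87*s + 4.69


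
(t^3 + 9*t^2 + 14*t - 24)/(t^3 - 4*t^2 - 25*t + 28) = (t + 6)/(t - 7)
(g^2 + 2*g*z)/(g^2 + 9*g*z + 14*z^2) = g/(g + 7*z)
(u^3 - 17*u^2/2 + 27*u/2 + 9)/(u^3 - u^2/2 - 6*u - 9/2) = (2*u^2 - 11*u - 6)/(2*u^2 + 5*u + 3)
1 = 1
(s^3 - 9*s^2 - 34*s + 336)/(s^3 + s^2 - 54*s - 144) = (s - 7)/(s + 3)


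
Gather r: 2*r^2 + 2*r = 2*r^2 + 2*r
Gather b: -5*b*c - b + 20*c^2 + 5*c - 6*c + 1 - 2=b*(-5*c - 1) + 20*c^2 - c - 1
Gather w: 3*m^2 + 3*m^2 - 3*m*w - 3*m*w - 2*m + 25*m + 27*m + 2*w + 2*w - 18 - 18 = 6*m^2 + 50*m + w*(4 - 6*m) - 36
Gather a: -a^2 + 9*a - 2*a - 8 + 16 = -a^2 + 7*a + 8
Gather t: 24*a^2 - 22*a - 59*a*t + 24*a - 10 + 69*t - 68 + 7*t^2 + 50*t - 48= 24*a^2 + 2*a + 7*t^2 + t*(119 - 59*a) - 126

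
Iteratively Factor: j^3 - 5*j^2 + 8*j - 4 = (j - 2)*(j^2 - 3*j + 2) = (j - 2)^2*(j - 1)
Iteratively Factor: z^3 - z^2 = (z)*(z^2 - z) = z^2*(z - 1)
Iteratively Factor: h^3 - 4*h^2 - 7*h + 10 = (h - 1)*(h^2 - 3*h - 10) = (h - 1)*(h + 2)*(h - 5)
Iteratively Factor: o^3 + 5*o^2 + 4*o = (o)*(o^2 + 5*o + 4) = o*(o + 4)*(o + 1)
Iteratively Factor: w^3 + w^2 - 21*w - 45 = (w + 3)*(w^2 - 2*w - 15) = (w - 5)*(w + 3)*(w + 3)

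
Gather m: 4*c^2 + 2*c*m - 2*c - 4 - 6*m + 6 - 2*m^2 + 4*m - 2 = 4*c^2 - 2*c - 2*m^2 + m*(2*c - 2)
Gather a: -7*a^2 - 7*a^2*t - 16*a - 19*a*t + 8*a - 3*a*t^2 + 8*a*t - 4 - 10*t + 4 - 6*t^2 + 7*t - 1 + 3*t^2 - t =a^2*(-7*t - 7) + a*(-3*t^2 - 11*t - 8) - 3*t^2 - 4*t - 1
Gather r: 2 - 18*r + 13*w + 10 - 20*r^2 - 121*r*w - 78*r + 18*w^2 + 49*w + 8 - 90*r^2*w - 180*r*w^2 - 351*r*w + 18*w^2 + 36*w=r^2*(-90*w - 20) + r*(-180*w^2 - 472*w - 96) + 36*w^2 + 98*w + 20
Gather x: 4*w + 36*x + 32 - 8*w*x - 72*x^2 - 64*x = 4*w - 72*x^2 + x*(-8*w - 28) + 32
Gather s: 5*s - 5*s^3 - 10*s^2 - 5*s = -5*s^3 - 10*s^2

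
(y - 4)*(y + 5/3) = y^2 - 7*y/3 - 20/3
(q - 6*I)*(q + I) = q^2 - 5*I*q + 6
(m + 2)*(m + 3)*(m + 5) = m^3 + 10*m^2 + 31*m + 30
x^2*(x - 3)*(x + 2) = x^4 - x^3 - 6*x^2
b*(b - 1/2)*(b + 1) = b^3 + b^2/2 - b/2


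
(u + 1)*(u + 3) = u^2 + 4*u + 3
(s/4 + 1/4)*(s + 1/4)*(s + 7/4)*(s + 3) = s^4/4 + 3*s^3/2 + 183*s^2/64 + 31*s/16 + 21/64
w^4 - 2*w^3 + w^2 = w^2*(w - 1)^2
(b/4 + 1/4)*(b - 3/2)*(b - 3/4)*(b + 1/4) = b^4/4 - b^3/4 - 23*b^2/64 + 27*b/128 + 9/128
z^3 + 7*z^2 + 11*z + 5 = (z + 1)^2*(z + 5)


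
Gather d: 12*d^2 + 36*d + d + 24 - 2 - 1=12*d^2 + 37*d + 21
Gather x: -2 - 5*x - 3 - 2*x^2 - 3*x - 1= -2*x^2 - 8*x - 6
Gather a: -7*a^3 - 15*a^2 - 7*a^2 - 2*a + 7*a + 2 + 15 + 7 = -7*a^3 - 22*a^2 + 5*a + 24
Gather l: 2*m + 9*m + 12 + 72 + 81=11*m + 165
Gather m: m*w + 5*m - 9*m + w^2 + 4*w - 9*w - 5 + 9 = m*(w - 4) + w^2 - 5*w + 4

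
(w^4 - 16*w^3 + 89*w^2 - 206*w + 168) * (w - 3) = w^5 - 19*w^4 + 137*w^3 - 473*w^2 + 786*w - 504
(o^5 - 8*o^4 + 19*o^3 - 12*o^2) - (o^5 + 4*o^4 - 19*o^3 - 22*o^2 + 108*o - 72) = -12*o^4 + 38*o^3 + 10*o^2 - 108*o + 72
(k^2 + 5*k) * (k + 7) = k^3 + 12*k^2 + 35*k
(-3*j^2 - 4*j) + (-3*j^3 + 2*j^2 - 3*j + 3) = -3*j^3 - j^2 - 7*j + 3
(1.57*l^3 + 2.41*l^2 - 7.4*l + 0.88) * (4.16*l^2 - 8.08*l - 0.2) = 6.5312*l^5 - 2.66*l^4 - 50.5708*l^3 + 62.9708*l^2 - 5.6304*l - 0.176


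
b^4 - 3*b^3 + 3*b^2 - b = b*(b - 1)^3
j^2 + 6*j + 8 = (j + 2)*(j + 4)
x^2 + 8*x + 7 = (x + 1)*(x + 7)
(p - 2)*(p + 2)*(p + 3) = p^3 + 3*p^2 - 4*p - 12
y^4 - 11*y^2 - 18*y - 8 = (y - 4)*(y + 1)^2*(y + 2)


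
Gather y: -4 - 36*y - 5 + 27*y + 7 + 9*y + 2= 0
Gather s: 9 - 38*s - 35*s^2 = -35*s^2 - 38*s + 9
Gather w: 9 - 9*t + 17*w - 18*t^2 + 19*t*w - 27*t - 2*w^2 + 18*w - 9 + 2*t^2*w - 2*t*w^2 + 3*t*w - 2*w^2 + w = -18*t^2 - 36*t + w^2*(-2*t - 4) + w*(2*t^2 + 22*t + 36)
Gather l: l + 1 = l + 1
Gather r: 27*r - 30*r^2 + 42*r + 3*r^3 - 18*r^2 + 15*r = 3*r^3 - 48*r^2 + 84*r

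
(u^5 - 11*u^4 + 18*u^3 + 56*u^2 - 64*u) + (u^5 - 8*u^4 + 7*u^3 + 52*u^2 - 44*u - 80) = 2*u^5 - 19*u^4 + 25*u^3 + 108*u^2 - 108*u - 80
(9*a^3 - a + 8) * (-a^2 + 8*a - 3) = -9*a^5 + 72*a^4 - 26*a^3 - 16*a^2 + 67*a - 24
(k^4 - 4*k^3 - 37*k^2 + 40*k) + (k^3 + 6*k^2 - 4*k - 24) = k^4 - 3*k^3 - 31*k^2 + 36*k - 24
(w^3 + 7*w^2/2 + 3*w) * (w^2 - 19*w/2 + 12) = w^5 - 6*w^4 - 73*w^3/4 + 27*w^2/2 + 36*w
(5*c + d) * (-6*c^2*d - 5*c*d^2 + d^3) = -30*c^3*d - 31*c^2*d^2 + d^4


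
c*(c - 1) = c^2 - c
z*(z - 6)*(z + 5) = z^3 - z^2 - 30*z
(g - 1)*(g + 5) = g^2 + 4*g - 5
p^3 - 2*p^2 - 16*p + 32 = (p - 4)*(p - 2)*(p + 4)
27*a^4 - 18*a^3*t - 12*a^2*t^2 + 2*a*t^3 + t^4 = (-3*a + t)*(-a + t)*(3*a + t)^2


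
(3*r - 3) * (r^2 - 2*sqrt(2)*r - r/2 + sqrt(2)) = 3*r^3 - 6*sqrt(2)*r^2 - 9*r^2/2 + 3*r/2 + 9*sqrt(2)*r - 3*sqrt(2)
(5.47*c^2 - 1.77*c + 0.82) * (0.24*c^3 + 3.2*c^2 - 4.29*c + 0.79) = 1.3128*c^5 + 17.0792*c^4 - 28.9335*c^3 + 14.5386*c^2 - 4.9161*c + 0.6478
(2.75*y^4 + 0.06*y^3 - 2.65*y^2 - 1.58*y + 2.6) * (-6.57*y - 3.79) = -18.0675*y^5 - 10.8167*y^4 + 17.1831*y^3 + 20.4241*y^2 - 11.0938*y - 9.854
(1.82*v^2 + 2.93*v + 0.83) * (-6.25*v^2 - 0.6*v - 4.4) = -11.375*v^4 - 19.4045*v^3 - 14.9535*v^2 - 13.39*v - 3.652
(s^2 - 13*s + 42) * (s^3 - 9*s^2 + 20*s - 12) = s^5 - 22*s^4 + 179*s^3 - 650*s^2 + 996*s - 504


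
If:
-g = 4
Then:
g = -4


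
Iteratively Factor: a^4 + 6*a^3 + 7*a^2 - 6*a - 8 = (a - 1)*(a^3 + 7*a^2 + 14*a + 8) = (a - 1)*(a + 4)*(a^2 + 3*a + 2) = (a - 1)*(a + 2)*(a + 4)*(a + 1)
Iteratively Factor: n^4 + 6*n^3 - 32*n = (n + 4)*(n^3 + 2*n^2 - 8*n) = (n - 2)*(n + 4)*(n^2 + 4*n) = n*(n - 2)*(n + 4)*(n + 4)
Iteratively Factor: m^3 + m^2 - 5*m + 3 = (m - 1)*(m^2 + 2*m - 3) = (m - 1)^2*(m + 3)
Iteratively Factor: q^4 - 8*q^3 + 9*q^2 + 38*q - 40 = (q - 1)*(q^3 - 7*q^2 + 2*q + 40) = (q - 5)*(q - 1)*(q^2 - 2*q - 8) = (q - 5)*(q - 4)*(q - 1)*(q + 2)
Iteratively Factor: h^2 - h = (h - 1)*(h)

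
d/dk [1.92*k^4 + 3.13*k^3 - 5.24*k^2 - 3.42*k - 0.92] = 7.68*k^3 + 9.39*k^2 - 10.48*k - 3.42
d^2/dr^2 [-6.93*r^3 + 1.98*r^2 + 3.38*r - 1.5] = 3.96 - 41.58*r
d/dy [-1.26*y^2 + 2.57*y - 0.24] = 2.57 - 2.52*y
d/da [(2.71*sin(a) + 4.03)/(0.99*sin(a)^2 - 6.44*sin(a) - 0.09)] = (-2.6829*sin(a)^2 - 7.9794*sin(a) + 25.7093)*cos(a)/(0.9801*sin(a)^4 - 12.7512*sin(a)^3 + 41.2954*sin(a)^2 + 1.1592*sin(a) + 0.0081)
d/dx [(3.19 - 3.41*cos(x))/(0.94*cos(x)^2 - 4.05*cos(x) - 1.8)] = (-3.2054*cos(x)^2 + 5.9972*cos(x) - 19.0575)*sin(x)/(0.8836*cos(x)^4 - 7.614*cos(x)^3 + 13.0185*cos(x)^2 + 14.58*cos(x) + 3.24)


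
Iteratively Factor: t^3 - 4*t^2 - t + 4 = (t + 1)*(t^2 - 5*t + 4) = (t - 4)*(t + 1)*(t - 1)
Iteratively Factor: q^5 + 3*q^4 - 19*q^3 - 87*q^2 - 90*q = (q + 3)*(q^4 - 19*q^2 - 30*q) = (q + 2)*(q + 3)*(q^3 - 2*q^2 - 15*q) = (q + 2)*(q + 3)^2*(q^2 - 5*q) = (q - 5)*(q + 2)*(q + 3)^2*(q)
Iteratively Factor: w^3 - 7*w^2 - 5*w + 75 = (w + 3)*(w^2 - 10*w + 25) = (w - 5)*(w + 3)*(w - 5)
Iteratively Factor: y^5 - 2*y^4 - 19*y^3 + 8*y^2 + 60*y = (y + 3)*(y^4 - 5*y^3 - 4*y^2 + 20*y) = (y + 2)*(y + 3)*(y^3 - 7*y^2 + 10*y) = y*(y + 2)*(y + 3)*(y^2 - 7*y + 10) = y*(y - 2)*(y + 2)*(y + 3)*(y - 5)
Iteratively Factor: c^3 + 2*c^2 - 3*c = (c)*(c^2 + 2*c - 3) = c*(c - 1)*(c + 3)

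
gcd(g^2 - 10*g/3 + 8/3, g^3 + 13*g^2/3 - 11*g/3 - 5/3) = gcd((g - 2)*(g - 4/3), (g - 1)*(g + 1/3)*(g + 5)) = 1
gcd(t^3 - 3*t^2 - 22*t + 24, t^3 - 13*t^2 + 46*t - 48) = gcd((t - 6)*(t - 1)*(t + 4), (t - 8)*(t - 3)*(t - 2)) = 1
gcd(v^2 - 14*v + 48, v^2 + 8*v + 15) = 1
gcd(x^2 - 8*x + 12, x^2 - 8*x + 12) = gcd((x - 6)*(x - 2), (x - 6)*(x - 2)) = x^2 - 8*x + 12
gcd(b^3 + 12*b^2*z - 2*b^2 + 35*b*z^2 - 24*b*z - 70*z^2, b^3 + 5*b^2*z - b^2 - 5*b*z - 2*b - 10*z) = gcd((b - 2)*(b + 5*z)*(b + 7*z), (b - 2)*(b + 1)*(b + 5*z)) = b^2 + 5*b*z - 2*b - 10*z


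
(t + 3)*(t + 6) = t^2 + 9*t + 18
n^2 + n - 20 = (n - 4)*(n + 5)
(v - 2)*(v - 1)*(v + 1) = v^3 - 2*v^2 - v + 2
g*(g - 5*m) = g^2 - 5*g*m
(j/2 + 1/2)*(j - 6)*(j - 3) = j^3/2 - 4*j^2 + 9*j/2 + 9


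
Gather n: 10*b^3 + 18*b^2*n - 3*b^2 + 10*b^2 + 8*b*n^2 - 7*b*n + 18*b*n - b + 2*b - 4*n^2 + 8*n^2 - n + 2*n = 10*b^3 + 7*b^2 + b + n^2*(8*b + 4) + n*(18*b^2 + 11*b + 1)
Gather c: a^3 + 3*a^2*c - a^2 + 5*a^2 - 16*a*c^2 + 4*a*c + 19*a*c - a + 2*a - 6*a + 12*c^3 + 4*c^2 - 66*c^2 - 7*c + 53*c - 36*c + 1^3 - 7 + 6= a^3 + 4*a^2 - 5*a + 12*c^3 + c^2*(-16*a - 62) + c*(3*a^2 + 23*a + 10)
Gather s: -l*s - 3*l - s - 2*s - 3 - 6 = -3*l + s*(-l - 3) - 9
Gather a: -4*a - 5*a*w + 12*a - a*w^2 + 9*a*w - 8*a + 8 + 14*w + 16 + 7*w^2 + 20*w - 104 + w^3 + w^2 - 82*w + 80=a*(-w^2 + 4*w) + w^3 + 8*w^2 - 48*w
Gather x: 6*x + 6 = 6*x + 6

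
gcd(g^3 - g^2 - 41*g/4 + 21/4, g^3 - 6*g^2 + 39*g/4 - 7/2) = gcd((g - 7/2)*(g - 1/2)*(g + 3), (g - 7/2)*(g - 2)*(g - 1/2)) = g^2 - 4*g + 7/4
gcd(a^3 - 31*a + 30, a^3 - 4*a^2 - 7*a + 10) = a^2 - 6*a + 5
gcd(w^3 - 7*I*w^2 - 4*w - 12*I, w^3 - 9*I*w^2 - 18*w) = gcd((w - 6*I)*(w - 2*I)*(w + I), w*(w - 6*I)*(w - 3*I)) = w - 6*I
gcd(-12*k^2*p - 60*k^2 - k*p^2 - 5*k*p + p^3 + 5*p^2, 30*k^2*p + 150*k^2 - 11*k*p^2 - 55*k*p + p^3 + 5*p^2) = p + 5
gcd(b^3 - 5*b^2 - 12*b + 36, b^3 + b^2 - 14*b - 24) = b + 3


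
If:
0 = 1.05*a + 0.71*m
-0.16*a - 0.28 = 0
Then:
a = -1.75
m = 2.59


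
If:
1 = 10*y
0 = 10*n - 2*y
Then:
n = 1/50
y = 1/10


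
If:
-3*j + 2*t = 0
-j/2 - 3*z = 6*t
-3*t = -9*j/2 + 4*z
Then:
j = 0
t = 0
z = 0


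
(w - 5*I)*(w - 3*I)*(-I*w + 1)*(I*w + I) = w^4 + w^3 - 7*I*w^3 - 7*w^2 - 7*I*w^2 - 7*w - 15*I*w - 15*I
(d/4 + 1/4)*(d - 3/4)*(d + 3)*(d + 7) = d^4/4 + 41*d^3/16 + 91*d^2/16 - 9*d/16 - 63/16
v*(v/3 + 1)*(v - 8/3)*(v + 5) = v^4/3 + 16*v^3/9 - 19*v^2/9 - 40*v/3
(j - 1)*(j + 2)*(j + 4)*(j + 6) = j^4 + 11*j^3 + 32*j^2 + 4*j - 48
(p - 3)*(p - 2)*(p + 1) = p^3 - 4*p^2 + p + 6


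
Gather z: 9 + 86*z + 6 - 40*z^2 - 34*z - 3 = -40*z^2 + 52*z + 12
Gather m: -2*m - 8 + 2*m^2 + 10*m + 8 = 2*m^2 + 8*m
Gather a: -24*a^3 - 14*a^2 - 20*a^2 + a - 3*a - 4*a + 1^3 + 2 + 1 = -24*a^3 - 34*a^2 - 6*a + 4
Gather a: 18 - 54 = -36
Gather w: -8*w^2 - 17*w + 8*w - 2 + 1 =-8*w^2 - 9*w - 1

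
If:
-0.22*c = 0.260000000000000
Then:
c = -1.18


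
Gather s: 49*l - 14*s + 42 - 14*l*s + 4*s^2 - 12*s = 49*l + 4*s^2 + s*(-14*l - 26) + 42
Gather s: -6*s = -6*s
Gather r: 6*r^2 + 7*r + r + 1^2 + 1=6*r^2 + 8*r + 2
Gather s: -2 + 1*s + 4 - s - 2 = 0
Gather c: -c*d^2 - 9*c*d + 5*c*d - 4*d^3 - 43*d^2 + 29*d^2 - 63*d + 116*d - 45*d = c*(-d^2 - 4*d) - 4*d^3 - 14*d^2 + 8*d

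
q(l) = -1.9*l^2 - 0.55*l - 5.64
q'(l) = -3.8*l - 0.55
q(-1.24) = -7.88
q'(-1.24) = 4.16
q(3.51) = -30.98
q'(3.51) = -13.89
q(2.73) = -21.30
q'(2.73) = -10.92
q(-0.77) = -6.34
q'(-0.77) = 2.38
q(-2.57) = -16.78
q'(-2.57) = 9.22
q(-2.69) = -17.91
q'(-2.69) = 9.67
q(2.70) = -20.98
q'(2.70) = -10.81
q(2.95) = -23.80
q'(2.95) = -11.76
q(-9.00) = -154.59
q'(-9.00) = 33.65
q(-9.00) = -154.59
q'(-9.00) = 33.65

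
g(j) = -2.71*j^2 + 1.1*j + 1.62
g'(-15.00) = 82.40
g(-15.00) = -624.63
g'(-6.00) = 33.62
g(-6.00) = -102.54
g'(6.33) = -33.21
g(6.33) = -100.00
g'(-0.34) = 2.94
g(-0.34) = 0.93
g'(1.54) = -7.25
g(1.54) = -3.11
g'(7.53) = -39.71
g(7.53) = -143.76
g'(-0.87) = 5.82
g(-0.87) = -1.39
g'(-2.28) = 13.46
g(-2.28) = -14.98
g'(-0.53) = 3.97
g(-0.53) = 0.28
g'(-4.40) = 24.95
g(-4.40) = -55.69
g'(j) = 1.1 - 5.42*j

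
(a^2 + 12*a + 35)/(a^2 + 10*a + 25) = (a + 7)/(a + 5)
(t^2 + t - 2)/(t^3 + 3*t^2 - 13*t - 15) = (t^2 + t - 2)/(t^3 + 3*t^2 - 13*t - 15)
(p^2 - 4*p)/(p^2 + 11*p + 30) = p*(p - 4)/(p^2 + 11*p + 30)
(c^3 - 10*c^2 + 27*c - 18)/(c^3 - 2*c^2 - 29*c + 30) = (c - 3)/(c + 5)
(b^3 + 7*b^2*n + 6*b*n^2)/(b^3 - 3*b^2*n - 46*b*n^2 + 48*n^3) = b*(b + n)/(b^2 - 9*b*n + 8*n^2)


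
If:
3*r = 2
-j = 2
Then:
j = -2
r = 2/3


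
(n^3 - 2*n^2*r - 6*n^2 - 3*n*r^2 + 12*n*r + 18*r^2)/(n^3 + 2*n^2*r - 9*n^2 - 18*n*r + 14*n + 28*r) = (n^3 - 2*n^2*r - 6*n^2 - 3*n*r^2 + 12*n*r + 18*r^2)/(n^3 + 2*n^2*r - 9*n^2 - 18*n*r + 14*n + 28*r)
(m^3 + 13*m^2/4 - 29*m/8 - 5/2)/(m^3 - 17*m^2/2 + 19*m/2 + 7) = (m^2 + 11*m/4 - 5)/(m^2 - 9*m + 14)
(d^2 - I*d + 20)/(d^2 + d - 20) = (d^2 - I*d + 20)/(d^2 + d - 20)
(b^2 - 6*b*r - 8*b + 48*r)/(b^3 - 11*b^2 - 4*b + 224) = (b - 6*r)/(b^2 - 3*b - 28)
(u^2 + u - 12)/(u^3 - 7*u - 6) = (u + 4)/(u^2 + 3*u + 2)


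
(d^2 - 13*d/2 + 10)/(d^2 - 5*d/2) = (d - 4)/d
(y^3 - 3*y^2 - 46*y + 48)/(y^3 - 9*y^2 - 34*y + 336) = (y - 1)/(y - 7)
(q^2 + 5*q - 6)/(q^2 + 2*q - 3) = (q + 6)/(q + 3)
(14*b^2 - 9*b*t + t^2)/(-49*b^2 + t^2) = (-2*b + t)/(7*b + t)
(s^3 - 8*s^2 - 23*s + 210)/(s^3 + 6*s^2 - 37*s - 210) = (s - 7)/(s + 7)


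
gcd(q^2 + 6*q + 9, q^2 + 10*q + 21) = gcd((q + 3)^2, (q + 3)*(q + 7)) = q + 3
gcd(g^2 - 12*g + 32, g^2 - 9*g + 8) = g - 8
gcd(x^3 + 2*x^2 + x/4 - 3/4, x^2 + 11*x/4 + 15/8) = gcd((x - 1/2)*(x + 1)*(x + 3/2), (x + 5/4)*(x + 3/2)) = x + 3/2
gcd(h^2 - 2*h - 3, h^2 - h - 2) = h + 1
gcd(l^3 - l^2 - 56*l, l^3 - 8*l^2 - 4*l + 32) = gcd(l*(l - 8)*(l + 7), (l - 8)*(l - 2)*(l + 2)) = l - 8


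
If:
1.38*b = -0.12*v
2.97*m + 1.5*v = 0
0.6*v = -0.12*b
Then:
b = 0.00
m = 0.00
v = 0.00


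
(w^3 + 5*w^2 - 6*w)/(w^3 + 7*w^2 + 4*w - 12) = w/(w + 2)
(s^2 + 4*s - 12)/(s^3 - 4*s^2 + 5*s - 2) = (s + 6)/(s^2 - 2*s + 1)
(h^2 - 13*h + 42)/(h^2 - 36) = (h - 7)/(h + 6)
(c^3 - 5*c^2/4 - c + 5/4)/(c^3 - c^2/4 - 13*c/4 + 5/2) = (c + 1)/(c + 2)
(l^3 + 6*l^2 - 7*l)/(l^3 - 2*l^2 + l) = (l + 7)/(l - 1)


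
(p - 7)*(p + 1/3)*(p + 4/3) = p^3 - 16*p^2/3 - 101*p/9 - 28/9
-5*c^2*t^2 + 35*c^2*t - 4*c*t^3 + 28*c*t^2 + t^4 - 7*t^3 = t*(-5*c + t)*(c + t)*(t - 7)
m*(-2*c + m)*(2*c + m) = -4*c^2*m + m^3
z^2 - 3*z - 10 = (z - 5)*(z + 2)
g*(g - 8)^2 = g^3 - 16*g^2 + 64*g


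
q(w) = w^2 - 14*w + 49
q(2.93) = 16.56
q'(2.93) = -8.14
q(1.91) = 25.91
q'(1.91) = -10.18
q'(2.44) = -9.12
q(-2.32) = 86.86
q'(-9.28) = -32.56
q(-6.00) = 169.00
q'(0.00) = -14.00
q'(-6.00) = -26.00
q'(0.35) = -13.30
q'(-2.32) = -18.64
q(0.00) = 49.00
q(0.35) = 44.22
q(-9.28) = 265.04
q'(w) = 2*w - 14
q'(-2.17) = -18.34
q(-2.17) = 84.09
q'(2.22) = -9.56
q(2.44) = 20.79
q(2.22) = 22.85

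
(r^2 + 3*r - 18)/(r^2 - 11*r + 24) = (r + 6)/(r - 8)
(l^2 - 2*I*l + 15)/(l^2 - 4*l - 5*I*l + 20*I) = (l + 3*I)/(l - 4)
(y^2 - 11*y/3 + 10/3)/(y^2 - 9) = (3*y^2 - 11*y + 10)/(3*(y^2 - 9))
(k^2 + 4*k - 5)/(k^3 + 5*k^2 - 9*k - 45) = (k - 1)/(k^2 - 9)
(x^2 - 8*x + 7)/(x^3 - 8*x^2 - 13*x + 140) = (x - 1)/(x^2 - x - 20)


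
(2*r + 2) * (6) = 12*r + 12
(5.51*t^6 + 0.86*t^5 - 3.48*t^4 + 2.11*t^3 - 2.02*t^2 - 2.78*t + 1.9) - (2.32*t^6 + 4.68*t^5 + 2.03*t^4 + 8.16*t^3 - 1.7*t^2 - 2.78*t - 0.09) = 3.19*t^6 - 3.82*t^5 - 5.51*t^4 - 6.05*t^3 - 0.32*t^2 + 1.99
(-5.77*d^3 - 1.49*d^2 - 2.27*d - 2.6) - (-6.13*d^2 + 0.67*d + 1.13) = -5.77*d^3 + 4.64*d^2 - 2.94*d - 3.73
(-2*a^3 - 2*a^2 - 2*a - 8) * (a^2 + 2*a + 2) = -2*a^5 - 6*a^4 - 10*a^3 - 16*a^2 - 20*a - 16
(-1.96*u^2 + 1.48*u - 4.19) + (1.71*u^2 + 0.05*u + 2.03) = -0.25*u^2 + 1.53*u - 2.16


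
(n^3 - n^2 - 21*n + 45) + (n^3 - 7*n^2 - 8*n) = 2*n^3 - 8*n^2 - 29*n + 45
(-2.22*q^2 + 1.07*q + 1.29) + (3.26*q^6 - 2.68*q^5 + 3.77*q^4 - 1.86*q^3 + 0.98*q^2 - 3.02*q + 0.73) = 3.26*q^6 - 2.68*q^5 + 3.77*q^4 - 1.86*q^3 - 1.24*q^2 - 1.95*q + 2.02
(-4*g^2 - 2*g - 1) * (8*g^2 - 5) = -32*g^4 - 16*g^3 + 12*g^2 + 10*g + 5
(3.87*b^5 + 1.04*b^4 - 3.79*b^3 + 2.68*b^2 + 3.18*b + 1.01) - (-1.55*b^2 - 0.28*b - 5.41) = 3.87*b^5 + 1.04*b^4 - 3.79*b^3 + 4.23*b^2 + 3.46*b + 6.42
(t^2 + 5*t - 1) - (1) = t^2 + 5*t - 2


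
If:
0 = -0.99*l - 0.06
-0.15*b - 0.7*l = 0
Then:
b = 0.28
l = -0.06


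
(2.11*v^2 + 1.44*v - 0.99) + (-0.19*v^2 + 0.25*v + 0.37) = 1.92*v^2 + 1.69*v - 0.62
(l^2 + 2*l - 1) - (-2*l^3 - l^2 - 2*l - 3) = 2*l^3 + 2*l^2 + 4*l + 2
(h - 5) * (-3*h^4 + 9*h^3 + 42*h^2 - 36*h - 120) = -3*h^5 + 24*h^4 - 3*h^3 - 246*h^2 + 60*h + 600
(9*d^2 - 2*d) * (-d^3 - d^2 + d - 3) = -9*d^5 - 7*d^4 + 11*d^3 - 29*d^2 + 6*d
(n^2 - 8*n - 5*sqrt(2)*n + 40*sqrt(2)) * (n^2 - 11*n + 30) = n^4 - 19*n^3 - 5*sqrt(2)*n^3 + 118*n^2 + 95*sqrt(2)*n^2 - 590*sqrt(2)*n - 240*n + 1200*sqrt(2)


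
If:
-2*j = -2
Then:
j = 1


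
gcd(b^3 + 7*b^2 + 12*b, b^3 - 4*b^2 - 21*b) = b^2 + 3*b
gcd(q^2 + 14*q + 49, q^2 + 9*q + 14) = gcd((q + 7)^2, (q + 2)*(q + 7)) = q + 7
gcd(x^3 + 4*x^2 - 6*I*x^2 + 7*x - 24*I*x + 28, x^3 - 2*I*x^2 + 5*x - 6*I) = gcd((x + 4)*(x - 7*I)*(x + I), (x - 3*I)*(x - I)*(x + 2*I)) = 1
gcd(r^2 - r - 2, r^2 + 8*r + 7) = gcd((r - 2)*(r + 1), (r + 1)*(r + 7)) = r + 1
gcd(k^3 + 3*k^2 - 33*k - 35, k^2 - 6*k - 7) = k + 1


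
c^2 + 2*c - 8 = (c - 2)*(c + 4)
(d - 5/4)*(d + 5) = d^2 + 15*d/4 - 25/4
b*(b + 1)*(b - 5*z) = b^3 - 5*b^2*z + b^2 - 5*b*z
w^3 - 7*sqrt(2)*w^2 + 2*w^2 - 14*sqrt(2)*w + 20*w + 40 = (w + 2)*(w - 5*sqrt(2))*(w - 2*sqrt(2))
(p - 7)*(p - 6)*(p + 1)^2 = p^4 - 11*p^3 + 17*p^2 + 71*p + 42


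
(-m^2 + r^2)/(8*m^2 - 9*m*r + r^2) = (m + r)/(-8*m + r)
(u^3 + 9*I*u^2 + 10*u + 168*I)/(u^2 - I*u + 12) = (u^2 + 13*I*u - 42)/(u + 3*I)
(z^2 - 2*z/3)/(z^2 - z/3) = (3*z - 2)/(3*z - 1)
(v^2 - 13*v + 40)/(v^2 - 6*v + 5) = (v - 8)/(v - 1)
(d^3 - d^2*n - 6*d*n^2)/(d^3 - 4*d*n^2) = (d - 3*n)/(d - 2*n)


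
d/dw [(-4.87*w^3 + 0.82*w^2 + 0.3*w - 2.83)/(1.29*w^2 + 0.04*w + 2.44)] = (-6.2823*w^4 - 0.3896*w^3 - 36.0026*w^2 + 11.303*w + 0.8452)/(1.6641*w^4 + 0.1032*w^3 + 6.2968*w^2 + 0.1952*w + 5.9536)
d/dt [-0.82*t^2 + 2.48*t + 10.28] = 2.48 - 1.64*t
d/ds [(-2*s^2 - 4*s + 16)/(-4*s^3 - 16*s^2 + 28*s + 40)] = (-s^2 - 8*s - 19)/(2*(s^4 + 12*s^3 + 46*s^2 + 60*s + 25))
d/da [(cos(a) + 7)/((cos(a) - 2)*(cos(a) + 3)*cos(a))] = 2*(cos(a)^3 + 11*cos(a)^2 + 7*cos(a) - 21)*sin(a)/((cos(a) - 2)^2*(cos(a) + 3)^2*cos(a)^2)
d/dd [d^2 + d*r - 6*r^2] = 2*d + r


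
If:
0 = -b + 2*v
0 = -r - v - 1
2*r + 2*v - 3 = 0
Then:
No Solution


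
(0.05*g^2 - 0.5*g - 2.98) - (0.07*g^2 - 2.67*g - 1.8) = -0.02*g^2 + 2.17*g - 1.18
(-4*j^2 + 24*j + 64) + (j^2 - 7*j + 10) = -3*j^2 + 17*j + 74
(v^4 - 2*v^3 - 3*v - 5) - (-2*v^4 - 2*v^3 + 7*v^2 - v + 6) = 3*v^4 - 7*v^2 - 2*v - 11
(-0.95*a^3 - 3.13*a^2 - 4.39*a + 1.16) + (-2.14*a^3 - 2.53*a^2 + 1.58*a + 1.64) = -3.09*a^3 - 5.66*a^2 - 2.81*a + 2.8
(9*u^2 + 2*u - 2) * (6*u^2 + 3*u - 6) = 54*u^4 + 39*u^3 - 60*u^2 - 18*u + 12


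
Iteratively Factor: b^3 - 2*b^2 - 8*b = (b)*(b^2 - 2*b - 8) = b*(b - 4)*(b + 2)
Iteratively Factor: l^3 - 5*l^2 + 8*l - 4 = (l - 2)*(l^2 - 3*l + 2) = (l - 2)^2*(l - 1)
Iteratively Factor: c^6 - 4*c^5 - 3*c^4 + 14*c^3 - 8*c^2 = (c)*(c^5 - 4*c^4 - 3*c^3 + 14*c^2 - 8*c) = c*(c + 2)*(c^4 - 6*c^3 + 9*c^2 - 4*c) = c^2*(c + 2)*(c^3 - 6*c^2 + 9*c - 4) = c^2*(c - 4)*(c + 2)*(c^2 - 2*c + 1) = c^2*(c - 4)*(c - 1)*(c + 2)*(c - 1)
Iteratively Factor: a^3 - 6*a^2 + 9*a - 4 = (a - 1)*(a^2 - 5*a + 4) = (a - 4)*(a - 1)*(a - 1)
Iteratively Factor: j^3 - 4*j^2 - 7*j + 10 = (j - 1)*(j^2 - 3*j - 10) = (j - 5)*(j - 1)*(j + 2)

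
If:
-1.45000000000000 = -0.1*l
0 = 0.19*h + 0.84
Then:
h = -4.42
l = 14.50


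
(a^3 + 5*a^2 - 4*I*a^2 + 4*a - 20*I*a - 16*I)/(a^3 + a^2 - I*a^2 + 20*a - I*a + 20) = (a^2 + 4*a*(1 - I) - 16*I)/(a^2 - I*a + 20)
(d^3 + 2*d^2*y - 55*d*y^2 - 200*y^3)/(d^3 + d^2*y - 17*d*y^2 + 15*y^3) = (d^2 - 3*d*y - 40*y^2)/(d^2 - 4*d*y + 3*y^2)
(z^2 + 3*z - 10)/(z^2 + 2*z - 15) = (z - 2)/(z - 3)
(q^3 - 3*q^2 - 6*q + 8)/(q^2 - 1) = (q^2 - 2*q - 8)/(q + 1)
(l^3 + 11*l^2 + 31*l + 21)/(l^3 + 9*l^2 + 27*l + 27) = (l^2 + 8*l + 7)/(l^2 + 6*l + 9)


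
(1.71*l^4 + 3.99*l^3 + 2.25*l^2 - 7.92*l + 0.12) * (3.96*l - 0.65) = 6.7716*l^5 + 14.6889*l^4 + 6.3165*l^3 - 32.8257*l^2 + 5.6232*l - 0.078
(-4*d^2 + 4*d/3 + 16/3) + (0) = -4*d^2 + 4*d/3 + 16/3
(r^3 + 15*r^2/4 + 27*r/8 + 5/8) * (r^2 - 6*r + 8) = r^5 - 9*r^4/4 - 89*r^3/8 + 83*r^2/8 + 93*r/4 + 5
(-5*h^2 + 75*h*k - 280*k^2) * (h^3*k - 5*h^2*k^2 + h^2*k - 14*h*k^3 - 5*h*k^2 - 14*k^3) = -5*h^5*k + 100*h^4*k^2 - 5*h^4*k - 585*h^3*k^3 + 100*h^3*k^2 + 350*h^2*k^4 - 585*h^2*k^3 + 3920*h*k^5 + 350*h*k^4 + 3920*k^5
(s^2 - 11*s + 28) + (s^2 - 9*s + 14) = 2*s^2 - 20*s + 42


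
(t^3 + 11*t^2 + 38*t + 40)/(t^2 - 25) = (t^2 + 6*t + 8)/(t - 5)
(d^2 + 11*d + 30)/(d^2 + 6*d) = (d + 5)/d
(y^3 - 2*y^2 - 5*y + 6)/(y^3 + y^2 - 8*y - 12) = (y - 1)/(y + 2)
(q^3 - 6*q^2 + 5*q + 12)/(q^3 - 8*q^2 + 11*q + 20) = (q - 3)/(q - 5)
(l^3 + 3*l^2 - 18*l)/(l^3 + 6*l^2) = (l - 3)/l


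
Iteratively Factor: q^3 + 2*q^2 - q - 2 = (q + 2)*(q^2 - 1) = (q + 1)*(q + 2)*(q - 1)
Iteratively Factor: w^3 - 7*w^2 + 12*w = (w)*(w^2 - 7*w + 12) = w*(w - 3)*(w - 4)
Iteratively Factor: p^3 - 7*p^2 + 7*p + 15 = (p - 3)*(p^2 - 4*p - 5) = (p - 3)*(p + 1)*(p - 5)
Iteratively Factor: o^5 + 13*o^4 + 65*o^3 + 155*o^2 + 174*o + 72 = (o + 4)*(o^4 + 9*o^3 + 29*o^2 + 39*o + 18) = (o + 1)*(o + 4)*(o^3 + 8*o^2 + 21*o + 18) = (o + 1)*(o + 2)*(o + 4)*(o^2 + 6*o + 9) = (o + 1)*(o + 2)*(o + 3)*(o + 4)*(o + 3)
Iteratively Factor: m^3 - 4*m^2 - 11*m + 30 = (m - 5)*(m^2 + m - 6) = (m - 5)*(m - 2)*(m + 3)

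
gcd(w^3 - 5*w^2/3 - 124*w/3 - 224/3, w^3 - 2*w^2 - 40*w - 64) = w^2 - 4*w - 32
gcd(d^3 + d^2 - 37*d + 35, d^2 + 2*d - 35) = d^2 + 2*d - 35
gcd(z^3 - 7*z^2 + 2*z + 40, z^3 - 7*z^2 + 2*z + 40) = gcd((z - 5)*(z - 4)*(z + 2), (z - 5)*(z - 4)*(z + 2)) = z^3 - 7*z^2 + 2*z + 40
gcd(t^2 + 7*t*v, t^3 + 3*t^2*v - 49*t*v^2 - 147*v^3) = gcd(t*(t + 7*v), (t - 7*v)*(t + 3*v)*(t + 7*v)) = t + 7*v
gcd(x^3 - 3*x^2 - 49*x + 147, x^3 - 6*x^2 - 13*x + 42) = x - 7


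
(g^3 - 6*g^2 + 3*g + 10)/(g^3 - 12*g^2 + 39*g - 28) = (g^3 - 6*g^2 + 3*g + 10)/(g^3 - 12*g^2 + 39*g - 28)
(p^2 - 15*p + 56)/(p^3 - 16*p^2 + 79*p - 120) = (p - 7)/(p^2 - 8*p + 15)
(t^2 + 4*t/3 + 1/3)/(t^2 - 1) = (t + 1/3)/(t - 1)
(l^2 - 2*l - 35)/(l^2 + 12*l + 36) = (l^2 - 2*l - 35)/(l^2 + 12*l + 36)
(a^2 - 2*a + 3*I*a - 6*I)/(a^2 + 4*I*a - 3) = (a - 2)/(a + I)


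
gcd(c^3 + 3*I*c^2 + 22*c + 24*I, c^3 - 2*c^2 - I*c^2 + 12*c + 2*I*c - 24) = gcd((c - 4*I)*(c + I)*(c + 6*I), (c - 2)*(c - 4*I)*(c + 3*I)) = c - 4*I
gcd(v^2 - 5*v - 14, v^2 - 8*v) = 1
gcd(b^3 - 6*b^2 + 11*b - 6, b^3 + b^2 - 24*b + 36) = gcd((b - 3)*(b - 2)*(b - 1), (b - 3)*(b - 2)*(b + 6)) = b^2 - 5*b + 6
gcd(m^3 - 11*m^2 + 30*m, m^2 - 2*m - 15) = m - 5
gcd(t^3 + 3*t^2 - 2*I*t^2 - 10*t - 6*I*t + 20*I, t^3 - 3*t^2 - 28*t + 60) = t^2 + 3*t - 10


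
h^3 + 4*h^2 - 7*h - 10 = (h - 2)*(h + 1)*(h + 5)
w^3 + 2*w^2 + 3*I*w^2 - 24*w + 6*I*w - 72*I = (w - 4)*(w + 6)*(w + 3*I)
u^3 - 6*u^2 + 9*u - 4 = (u - 4)*(u - 1)^2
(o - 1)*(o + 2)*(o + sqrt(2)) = o^3 + o^2 + sqrt(2)*o^2 - 2*o + sqrt(2)*o - 2*sqrt(2)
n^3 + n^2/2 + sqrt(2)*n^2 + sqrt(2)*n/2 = n*(n + 1/2)*(n + sqrt(2))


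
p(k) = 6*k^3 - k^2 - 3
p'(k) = 18*k^2 - 2*k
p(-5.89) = -1263.71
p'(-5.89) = 636.24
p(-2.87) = -153.08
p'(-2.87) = 154.00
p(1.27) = 7.68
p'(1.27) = 26.49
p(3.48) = 237.75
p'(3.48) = 211.03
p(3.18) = 179.83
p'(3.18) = 175.66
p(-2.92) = -160.91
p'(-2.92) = 159.32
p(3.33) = 207.47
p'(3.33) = 192.94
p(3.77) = 304.28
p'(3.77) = 248.29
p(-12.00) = -10515.00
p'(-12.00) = 2616.00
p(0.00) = -3.00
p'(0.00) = 0.00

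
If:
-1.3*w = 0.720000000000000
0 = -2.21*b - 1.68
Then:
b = -0.76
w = -0.55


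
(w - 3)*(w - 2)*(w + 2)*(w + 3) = w^4 - 13*w^2 + 36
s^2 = s^2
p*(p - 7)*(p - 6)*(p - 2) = p^4 - 15*p^3 + 68*p^2 - 84*p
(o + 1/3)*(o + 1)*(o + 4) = o^3 + 16*o^2/3 + 17*o/3 + 4/3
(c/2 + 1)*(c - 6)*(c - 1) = c^3/2 - 5*c^2/2 - 4*c + 6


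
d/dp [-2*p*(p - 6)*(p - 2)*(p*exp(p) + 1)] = -2*p^4*exp(p) + 8*p^3*exp(p) + 24*p^2*exp(p) - 6*p^2 - 48*p*exp(p) + 32*p - 24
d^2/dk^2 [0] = 0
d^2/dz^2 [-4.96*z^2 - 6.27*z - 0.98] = -9.92000000000000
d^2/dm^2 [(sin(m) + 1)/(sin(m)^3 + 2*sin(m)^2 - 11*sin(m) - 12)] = (-4*sin(m)^4 - 3*sin(m)^3 - 43*sin(m)^2 - 6*sin(m) + 26)/((sin(m) - 3)^3*(sin(m) + 4)^3)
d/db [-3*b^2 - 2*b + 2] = -6*b - 2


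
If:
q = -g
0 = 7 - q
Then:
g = -7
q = 7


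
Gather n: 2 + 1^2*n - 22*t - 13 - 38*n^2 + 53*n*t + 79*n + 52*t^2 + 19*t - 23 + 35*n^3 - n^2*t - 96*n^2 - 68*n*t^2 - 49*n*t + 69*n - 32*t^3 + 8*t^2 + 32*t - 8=35*n^3 + n^2*(-t - 134) + n*(-68*t^2 + 4*t + 149) - 32*t^3 + 60*t^2 + 29*t - 42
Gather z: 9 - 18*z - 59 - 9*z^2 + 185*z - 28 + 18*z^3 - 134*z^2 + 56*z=18*z^3 - 143*z^2 + 223*z - 78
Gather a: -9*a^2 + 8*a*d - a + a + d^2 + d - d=-9*a^2 + 8*a*d + d^2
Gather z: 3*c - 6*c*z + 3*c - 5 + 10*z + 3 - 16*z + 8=6*c + z*(-6*c - 6) + 6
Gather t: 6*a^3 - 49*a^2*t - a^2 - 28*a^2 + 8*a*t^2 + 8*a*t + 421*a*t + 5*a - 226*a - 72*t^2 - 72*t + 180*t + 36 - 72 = 6*a^3 - 29*a^2 - 221*a + t^2*(8*a - 72) + t*(-49*a^2 + 429*a + 108) - 36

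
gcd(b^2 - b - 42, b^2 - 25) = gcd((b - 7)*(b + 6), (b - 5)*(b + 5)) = 1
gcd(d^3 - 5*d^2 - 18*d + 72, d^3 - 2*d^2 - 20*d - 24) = d - 6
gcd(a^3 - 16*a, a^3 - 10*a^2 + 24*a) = a^2 - 4*a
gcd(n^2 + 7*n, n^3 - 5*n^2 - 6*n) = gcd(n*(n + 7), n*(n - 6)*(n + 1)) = n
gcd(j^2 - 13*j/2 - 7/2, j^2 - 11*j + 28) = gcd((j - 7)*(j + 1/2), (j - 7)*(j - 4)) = j - 7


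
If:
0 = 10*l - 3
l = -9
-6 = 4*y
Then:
No Solution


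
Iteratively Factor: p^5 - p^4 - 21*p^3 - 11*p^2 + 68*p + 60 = (p + 1)*(p^4 - 2*p^3 - 19*p^2 + 8*p + 60) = (p - 5)*(p + 1)*(p^3 + 3*p^2 - 4*p - 12) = (p - 5)*(p + 1)*(p + 3)*(p^2 - 4) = (p - 5)*(p + 1)*(p + 2)*(p + 3)*(p - 2)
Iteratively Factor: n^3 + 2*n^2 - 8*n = (n + 4)*(n^2 - 2*n) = n*(n + 4)*(n - 2)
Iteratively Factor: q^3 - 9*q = (q)*(q^2 - 9) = q*(q + 3)*(q - 3)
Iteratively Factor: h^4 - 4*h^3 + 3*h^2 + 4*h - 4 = (h - 2)*(h^3 - 2*h^2 - h + 2) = (h - 2)*(h - 1)*(h^2 - h - 2) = (h - 2)^2*(h - 1)*(h + 1)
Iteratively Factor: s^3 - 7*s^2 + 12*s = (s)*(s^2 - 7*s + 12) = s*(s - 4)*(s - 3)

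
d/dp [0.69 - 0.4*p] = -0.400000000000000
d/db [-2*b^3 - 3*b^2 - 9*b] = -6*b^2 - 6*b - 9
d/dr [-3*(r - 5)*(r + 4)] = 3 - 6*r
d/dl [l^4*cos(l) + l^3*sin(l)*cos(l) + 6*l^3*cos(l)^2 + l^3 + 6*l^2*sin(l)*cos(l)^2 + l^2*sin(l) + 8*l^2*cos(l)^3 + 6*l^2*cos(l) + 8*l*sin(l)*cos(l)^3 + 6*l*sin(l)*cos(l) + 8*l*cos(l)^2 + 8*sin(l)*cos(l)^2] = -l^4*sin(l) - 6*l^3*sin(2*l) + 4*l^3*cos(l) + l^3*cos(2*l) - 12*l^2*sin(l) + 3*l^2*sin(2*l)/2 - 6*l^2*sin(3*l) + 5*l^2*cos(l)/2 + 9*l^2*cos(2*l) + 9*l^2*cos(3*l)/2 + 12*l^2 + 5*l*sin(l) - 8*l*sin(2*l) + 3*l*sin(3*l) + 24*l*cos(l) + 8*l*cos(2*l)^2 + 10*l*cos(2*l) + 4*l*cos(3*l) - 4*l + 5*sin(2*l) + sin(4*l) + 2*cos(l) + 4*cos(2*l) + 6*cos(3*l) + 4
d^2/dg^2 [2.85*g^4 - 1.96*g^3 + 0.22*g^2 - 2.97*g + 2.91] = 34.2*g^2 - 11.76*g + 0.44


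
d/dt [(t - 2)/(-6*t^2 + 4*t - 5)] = 3*(2*t^2 - 8*t + 1)/(36*t^4 - 48*t^3 + 76*t^2 - 40*t + 25)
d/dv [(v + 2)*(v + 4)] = 2*v + 6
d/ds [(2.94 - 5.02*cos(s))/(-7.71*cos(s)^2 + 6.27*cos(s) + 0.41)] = (38.7042*cos(s)^2 - 45.3348*cos(s) + 20.492)*sin(s)/(59.4441*cos(s)^4 - 96.6834*cos(s)^3 + 32.9907*cos(s)^2 + 5.1414*cos(s) + 0.1681)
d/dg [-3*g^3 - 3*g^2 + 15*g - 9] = -9*g^2 - 6*g + 15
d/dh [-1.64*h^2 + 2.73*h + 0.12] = 2.73 - 3.28*h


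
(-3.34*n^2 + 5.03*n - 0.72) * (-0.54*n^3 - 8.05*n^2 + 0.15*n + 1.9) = 1.8036*n^5 + 24.1708*n^4 - 40.6037*n^3 + 0.204500000000001*n^2 + 9.449*n - 1.368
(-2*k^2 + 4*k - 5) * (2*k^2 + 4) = -4*k^4 + 8*k^3 - 18*k^2 + 16*k - 20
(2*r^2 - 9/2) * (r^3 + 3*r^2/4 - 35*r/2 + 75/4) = 2*r^5 + 3*r^4/2 - 79*r^3/2 + 273*r^2/8 + 315*r/4 - 675/8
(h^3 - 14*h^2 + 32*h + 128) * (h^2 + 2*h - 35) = h^5 - 12*h^4 - 31*h^3 + 682*h^2 - 864*h - 4480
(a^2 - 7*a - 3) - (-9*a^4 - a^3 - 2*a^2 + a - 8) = 9*a^4 + a^3 + 3*a^2 - 8*a + 5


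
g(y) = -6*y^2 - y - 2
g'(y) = -12*y - 1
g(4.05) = -104.46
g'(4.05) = -49.60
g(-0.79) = -4.95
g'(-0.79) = 8.48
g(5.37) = -180.39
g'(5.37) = -65.44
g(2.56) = -43.88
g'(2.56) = -31.72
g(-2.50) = -37.00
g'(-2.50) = 29.00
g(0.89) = -7.64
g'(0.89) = -11.68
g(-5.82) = -199.41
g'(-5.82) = 68.84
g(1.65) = -19.98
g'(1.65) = -20.80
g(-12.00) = -854.00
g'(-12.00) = 143.00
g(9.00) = -497.00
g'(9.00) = -109.00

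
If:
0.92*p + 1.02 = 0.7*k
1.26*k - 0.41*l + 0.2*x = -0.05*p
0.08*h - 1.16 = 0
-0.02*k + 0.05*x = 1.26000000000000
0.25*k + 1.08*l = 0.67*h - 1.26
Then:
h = 14.50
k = -1.20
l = 8.11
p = -2.03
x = 24.72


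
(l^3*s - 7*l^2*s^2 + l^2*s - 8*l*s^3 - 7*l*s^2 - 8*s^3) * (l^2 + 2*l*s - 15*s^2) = l^5*s - 5*l^4*s^2 + l^4*s - 37*l^3*s^3 - 5*l^3*s^2 + 89*l^2*s^4 - 37*l^2*s^3 + 120*l*s^5 + 89*l*s^4 + 120*s^5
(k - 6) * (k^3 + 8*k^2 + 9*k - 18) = k^4 + 2*k^3 - 39*k^2 - 72*k + 108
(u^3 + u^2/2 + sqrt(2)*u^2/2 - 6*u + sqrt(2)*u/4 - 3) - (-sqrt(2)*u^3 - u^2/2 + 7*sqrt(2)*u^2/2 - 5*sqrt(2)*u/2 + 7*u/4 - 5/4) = u^3 + sqrt(2)*u^3 - 3*sqrt(2)*u^2 + u^2 - 31*u/4 + 11*sqrt(2)*u/4 - 7/4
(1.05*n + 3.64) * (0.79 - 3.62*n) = -3.801*n^2 - 12.3473*n + 2.8756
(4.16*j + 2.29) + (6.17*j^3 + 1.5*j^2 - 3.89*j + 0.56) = 6.17*j^3 + 1.5*j^2 + 0.27*j + 2.85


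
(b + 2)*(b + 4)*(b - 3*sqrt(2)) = b^3 - 3*sqrt(2)*b^2 + 6*b^2 - 18*sqrt(2)*b + 8*b - 24*sqrt(2)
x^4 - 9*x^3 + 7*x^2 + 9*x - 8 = (x - 8)*(x - 1)^2*(x + 1)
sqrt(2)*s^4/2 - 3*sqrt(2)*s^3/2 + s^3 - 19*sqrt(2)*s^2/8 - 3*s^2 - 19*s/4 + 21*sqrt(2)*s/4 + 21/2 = (s - 7/2)*(s - 3/2)*(s + 2)*(sqrt(2)*s/2 + 1)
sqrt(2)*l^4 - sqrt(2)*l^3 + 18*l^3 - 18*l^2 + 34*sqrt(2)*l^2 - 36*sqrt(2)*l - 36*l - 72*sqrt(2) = (l - 2)*(l + 3*sqrt(2))*(l + 6*sqrt(2))*(sqrt(2)*l + sqrt(2))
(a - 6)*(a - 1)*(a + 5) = a^3 - 2*a^2 - 29*a + 30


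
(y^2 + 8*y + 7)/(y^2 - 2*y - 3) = (y + 7)/(y - 3)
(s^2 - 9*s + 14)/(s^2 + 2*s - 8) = (s - 7)/(s + 4)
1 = 1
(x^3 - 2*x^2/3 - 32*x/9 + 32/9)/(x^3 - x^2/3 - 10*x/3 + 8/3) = (x - 4/3)/(x - 1)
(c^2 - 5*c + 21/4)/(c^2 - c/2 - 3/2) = (c - 7/2)/(c + 1)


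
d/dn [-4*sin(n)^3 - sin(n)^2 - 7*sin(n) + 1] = (-2*sin(n) + 6*cos(2*n) - 13)*cos(n)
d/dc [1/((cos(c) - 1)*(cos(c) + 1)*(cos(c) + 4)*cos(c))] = 2*(2*cos(c) + 6 - 1/cos(c) - 2/cos(c)^2)/((cos(c) + 4)^2*sin(c)^3)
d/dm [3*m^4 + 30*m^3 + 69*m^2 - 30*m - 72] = 12*m^3 + 90*m^2 + 138*m - 30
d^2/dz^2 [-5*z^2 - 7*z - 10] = -10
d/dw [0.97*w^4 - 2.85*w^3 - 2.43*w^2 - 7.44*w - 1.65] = 3.88*w^3 - 8.55*w^2 - 4.86*w - 7.44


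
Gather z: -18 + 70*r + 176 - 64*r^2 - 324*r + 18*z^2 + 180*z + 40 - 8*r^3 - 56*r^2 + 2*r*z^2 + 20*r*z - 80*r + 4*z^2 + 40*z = -8*r^3 - 120*r^2 - 334*r + z^2*(2*r + 22) + z*(20*r + 220) + 198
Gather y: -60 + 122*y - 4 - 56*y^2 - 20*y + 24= -56*y^2 + 102*y - 40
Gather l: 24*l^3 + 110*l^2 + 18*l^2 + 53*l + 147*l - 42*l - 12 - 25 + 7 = 24*l^3 + 128*l^2 + 158*l - 30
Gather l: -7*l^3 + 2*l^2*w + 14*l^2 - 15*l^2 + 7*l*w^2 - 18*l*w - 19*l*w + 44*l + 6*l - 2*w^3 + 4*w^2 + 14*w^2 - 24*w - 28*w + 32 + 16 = -7*l^3 + l^2*(2*w - 1) + l*(7*w^2 - 37*w + 50) - 2*w^3 + 18*w^2 - 52*w + 48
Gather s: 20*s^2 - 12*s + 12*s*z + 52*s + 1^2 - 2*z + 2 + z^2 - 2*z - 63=20*s^2 + s*(12*z + 40) + z^2 - 4*z - 60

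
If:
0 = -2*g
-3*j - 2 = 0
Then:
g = 0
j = -2/3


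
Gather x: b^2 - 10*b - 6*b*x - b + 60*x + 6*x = b^2 - 11*b + x*(66 - 6*b)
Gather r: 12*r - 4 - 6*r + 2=6*r - 2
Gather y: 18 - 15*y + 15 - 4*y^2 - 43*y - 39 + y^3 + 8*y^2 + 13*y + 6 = y^3 + 4*y^2 - 45*y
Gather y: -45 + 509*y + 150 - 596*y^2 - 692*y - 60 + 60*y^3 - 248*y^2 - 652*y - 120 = 60*y^3 - 844*y^2 - 835*y - 75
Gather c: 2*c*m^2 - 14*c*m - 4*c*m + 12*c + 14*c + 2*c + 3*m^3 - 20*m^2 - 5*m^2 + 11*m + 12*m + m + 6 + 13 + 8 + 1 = c*(2*m^2 - 18*m + 28) + 3*m^3 - 25*m^2 + 24*m + 28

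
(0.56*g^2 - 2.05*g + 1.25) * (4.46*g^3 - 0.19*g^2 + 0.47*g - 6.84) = 2.4976*g^5 - 9.2494*g^4 + 6.2277*g^3 - 5.0314*g^2 + 14.6095*g - 8.55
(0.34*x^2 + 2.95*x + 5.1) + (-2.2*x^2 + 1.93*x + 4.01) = -1.86*x^2 + 4.88*x + 9.11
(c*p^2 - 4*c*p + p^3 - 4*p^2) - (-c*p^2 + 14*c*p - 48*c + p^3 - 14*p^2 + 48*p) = 2*c*p^2 - 18*c*p + 48*c + 10*p^2 - 48*p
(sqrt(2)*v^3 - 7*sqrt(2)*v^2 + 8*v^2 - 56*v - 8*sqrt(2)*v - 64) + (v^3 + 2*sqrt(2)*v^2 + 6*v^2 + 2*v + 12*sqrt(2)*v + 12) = v^3 + sqrt(2)*v^3 - 5*sqrt(2)*v^2 + 14*v^2 - 54*v + 4*sqrt(2)*v - 52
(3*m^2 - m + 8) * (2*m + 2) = 6*m^3 + 4*m^2 + 14*m + 16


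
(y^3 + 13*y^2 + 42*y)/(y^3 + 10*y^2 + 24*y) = (y + 7)/(y + 4)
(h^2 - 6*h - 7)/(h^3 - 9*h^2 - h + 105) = (h + 1)/(h^2 - 2*h - 15)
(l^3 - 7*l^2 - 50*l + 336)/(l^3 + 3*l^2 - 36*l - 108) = (l^2 - l - 56)/(l^2 + 9*l + 18)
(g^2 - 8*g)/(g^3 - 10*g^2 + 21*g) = (g - 8)/(g^2 - 10*g + 21)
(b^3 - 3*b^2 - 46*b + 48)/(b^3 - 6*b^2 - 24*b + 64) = (b^2 + 5*b - 6)/(b^2 + 2*b - 8)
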